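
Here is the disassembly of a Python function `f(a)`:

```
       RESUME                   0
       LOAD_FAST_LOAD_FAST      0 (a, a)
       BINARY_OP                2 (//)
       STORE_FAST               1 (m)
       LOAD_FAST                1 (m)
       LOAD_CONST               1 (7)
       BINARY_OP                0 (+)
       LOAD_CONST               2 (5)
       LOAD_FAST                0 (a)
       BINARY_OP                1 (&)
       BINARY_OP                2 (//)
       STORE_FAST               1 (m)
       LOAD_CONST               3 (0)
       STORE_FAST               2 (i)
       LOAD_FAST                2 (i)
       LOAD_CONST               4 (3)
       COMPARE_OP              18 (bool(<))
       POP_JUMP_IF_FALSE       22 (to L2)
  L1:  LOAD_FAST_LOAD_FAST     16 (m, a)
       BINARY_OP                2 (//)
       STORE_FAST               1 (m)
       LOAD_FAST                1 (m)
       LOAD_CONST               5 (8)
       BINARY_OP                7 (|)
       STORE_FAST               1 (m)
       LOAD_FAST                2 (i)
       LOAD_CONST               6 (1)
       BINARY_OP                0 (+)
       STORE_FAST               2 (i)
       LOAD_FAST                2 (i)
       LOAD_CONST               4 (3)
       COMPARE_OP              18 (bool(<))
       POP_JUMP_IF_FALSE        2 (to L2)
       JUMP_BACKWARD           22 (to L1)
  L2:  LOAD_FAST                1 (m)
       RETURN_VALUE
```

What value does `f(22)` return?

8

LOAD_FAST_LOAD_FAST a,a → push 22,22. Stack: [22, 22]
BINARY_OP // → 22 // 22 = 1. Stack: [1]
STORE_FAST m → m=1. Stack: []
LOAD_FAST m → push 1. Stack: [1]
LOAD_CONST → push 7. Stack: [1, 7]
BINARY_OP + → 1 + 7 = 8. Stack: [8]
LOAD_CONST → push 5. Stack: [8, 5]
LOAD_FAST a → push 22. Stack: [8, 5, 22]
BINARY_OP & → 5 & 22 = 4. Stack: [8, 4]
BINARY_OP // → 8 // 4 = 2. Stack: [2]
STORE_FAST m → m=2. Stack: []
LOAD_CONST → push 0. Stack: [0]
STORE_FAST i → i=0. Stack: []
LOAD_FAST i → push 0. Stack: [0]
LOAD_CONST → push 3. Stack: [0, 3]
COMPARE_OP bool(<) → 0 vs 3 = True. Stack: [True]
POP_JUMP_IF_FALSE → pop True; no jump. Stack: []
LOAD_FAST_LOAD_FAST m,a → push 2,22. Stack: [2, 22]
BINARY_OP // → 2 // 22 = 0. Stack: [0]
STORE_FAST m → m=0. Stack: []
LOAD_FAST m → push 0. Stack: [0]
LOAD_CONST → push 8. Stack: [0, 8]
BINARY_OP | → 0 | 8 = 8. Stack: [8]
STORE_FAST m → m=8. Stack: []
LOAD_FAST i → push 0. Stack: [0]
LOAD_CONST → push 1. Stack: [0, 1]
BINARY_OP + → 0 + 1 = 1. Stack: [1]
STORE_FAST i → i=1. Stack: []
LOAD_FAST i → push 1. Stack: [1]
LOAD_CONST → push 3. Stack: [1, 3]
COMPARE_OP bool(<) → 1 vs 3 = True. Stack: [True]
POP_JUMP_IF_FALSE → pop True; no jump. Stack: []
LOAD_FAST_LOAD_FAST m,a → push 8,22. Stack: [8, 22]
BINARY_OP // → 8 // 22 = 0. Stack: [0]
STORE_FAST m → m=0. Stack: []
LOAD_FAST m → push 0. Stack: [0]
LOAD_CONST → push 8. Stack: [0, 8]
BINARY_OP | → 0 | 8 = 8. Stack: [8]
STORE_FAST m → m=8. Stack: []
LOAD_FAST i → push 1. Stack: [1]
LOAD_CONST → push 1. Stack: [1, 1]
BINARY_OP + → 1 + 1 = 2. Stack: [2]
STORE_FAST i → i=2. Stack: []
LOAD_FAST i → push 2. Stack: [2]
LOAD_CONST → push 3. Stack: [2, 3]
COMPARE_OP bool(<) → 2 vs 3 = True. Stack: [True]
POP_JUMP_IF_FALSE → pop True; no jump. Stack: []
LOAD_FAST_LOAD_FAST m,a → push 8,22. Stack: [8, 22]
BINARY_OP // → 8 // 22 = 0. Stack: [0]
STORE_FAST m → m=0. Stack: []
LOAD_FAST m → push 0. Stack: [0]
LOAD_CONST → push 8. Stack: [0, 8]
BINARY_OP | → 0 | 8 = 8. Stack: [8]
STORE_FAST m → m=8. Stack: []
LOAD_FAST i → push 2. Stack: [2]
LOAD_CONST → push 1. Stack: [2, 1]
BINARY_OP + → 2 + 1 = 3. Stack: [3]
STORE_FAST i → i=3. Stack: []
LOAD_FAST i → push 3. Stack: [3]
LOAD_CONST → push 3. Stack: [3, 3]
COMPARE_OP bool(<) → 3 vs 3 = False. Stack: [False]
POP_JUMP_IF_FALSE → pop False; jump. Stack: []
LOAD_FAST m → push 8. Stack: [8]
RETURN_VALUE → return 8.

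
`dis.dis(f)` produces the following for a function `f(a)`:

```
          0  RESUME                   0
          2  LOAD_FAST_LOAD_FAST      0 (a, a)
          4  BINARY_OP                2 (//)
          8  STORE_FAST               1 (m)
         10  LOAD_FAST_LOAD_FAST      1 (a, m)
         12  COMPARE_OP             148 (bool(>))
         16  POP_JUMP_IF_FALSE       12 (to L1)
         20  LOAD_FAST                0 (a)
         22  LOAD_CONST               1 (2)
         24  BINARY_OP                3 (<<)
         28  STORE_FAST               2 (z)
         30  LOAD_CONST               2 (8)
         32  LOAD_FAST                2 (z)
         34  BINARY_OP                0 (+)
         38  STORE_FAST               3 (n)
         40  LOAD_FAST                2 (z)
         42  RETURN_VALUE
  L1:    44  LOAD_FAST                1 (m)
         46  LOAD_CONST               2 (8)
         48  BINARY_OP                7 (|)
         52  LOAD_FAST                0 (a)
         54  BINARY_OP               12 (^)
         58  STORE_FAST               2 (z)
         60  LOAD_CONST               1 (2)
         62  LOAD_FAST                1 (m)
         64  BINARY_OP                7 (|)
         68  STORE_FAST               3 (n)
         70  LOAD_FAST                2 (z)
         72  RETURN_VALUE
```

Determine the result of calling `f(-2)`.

LOAD_FAST_LOAD_FAST a,a → push -2,-2. Stack: [-2, -2]
BINARY_OP // → -2 // -2 = 1. Stack: [1]
STORE_FAST m → m=1. Stack: []
LOAD_FAST_LOAD_FAST a,m → push -2,1. Stack: [-2, 1]
COMPARE_OP bool(>) → -2 vs 1 = False. Stack: [False]
POP_JUMP_IF_FALSE → pop False; jump. Stack: []
LOAD_FAST m → push 1. Stack: [1]
LOAD_CONST → push 8. Stack: [1, 8]
BINARY_OP | → 1 | 8 = 9. Stack: [9]
LOAD_FAST a → push -2. Stack: [9, -2]
BINARY_OP ^ → 9 ^ -2 = -9. Stack: [-9]
STORE_FAST z → z=-9. Stack: []
LOAD_CONST → push 2. Stack: [2]
LOAD_FAST m → push 1. Stack: [2, 1]
BINARY_OP | → 2 | 1 = 3. Stack: [3]
STORE_FAST n → n=3. Stack: []
LOAD_FAST z → push -9. Stack: [-9]
RETURN_VALUE → return -9.

-9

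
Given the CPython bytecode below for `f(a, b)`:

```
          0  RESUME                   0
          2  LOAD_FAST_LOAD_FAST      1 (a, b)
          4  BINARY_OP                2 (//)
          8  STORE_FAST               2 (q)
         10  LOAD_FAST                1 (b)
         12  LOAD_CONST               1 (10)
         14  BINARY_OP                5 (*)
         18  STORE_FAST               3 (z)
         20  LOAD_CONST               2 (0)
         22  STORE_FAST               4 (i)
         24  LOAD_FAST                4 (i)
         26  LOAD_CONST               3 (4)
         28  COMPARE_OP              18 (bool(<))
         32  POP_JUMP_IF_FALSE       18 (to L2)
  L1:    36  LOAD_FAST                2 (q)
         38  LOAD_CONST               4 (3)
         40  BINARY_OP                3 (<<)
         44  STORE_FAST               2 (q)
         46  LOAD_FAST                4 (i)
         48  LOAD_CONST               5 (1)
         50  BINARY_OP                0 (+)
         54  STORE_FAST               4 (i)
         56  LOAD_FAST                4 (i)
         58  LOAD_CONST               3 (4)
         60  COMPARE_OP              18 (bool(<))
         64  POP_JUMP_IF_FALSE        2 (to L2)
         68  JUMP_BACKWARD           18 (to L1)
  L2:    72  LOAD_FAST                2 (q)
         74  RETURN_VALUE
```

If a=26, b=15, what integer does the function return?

4096

LOAD_FAST_LOAD_FAST a,b → push 26,15. Stack: [26, 15]
BINARY_OP // → 26 // 15 = 1. Stack: [1]
STORE_FAST q → q=1. Stack: []
LOAD_FAST b → push 15. Stack: [15]
LOAD_CONST → push 10. Stack: [15, 10]
BINARY_OP * → 15 * 10 = 150. Stack: [150]
STORE_FAST z → z=150. Stack: []
LOAD_CONST → push 0. Stack: [0]
STORE_FAST i → i=0. Stack: []
LOAD_FAST i → push 0. Stack: [0]
LOAD_CONST → push 4. Stack: [0, 4]
COMPARE_OP bool(<) → 0 vs 4 = True. Stack: [True]
POP_JUMP_IF_FALSE → pop True; no jump. Stack: []
LOAD_FAST q → push 1. Stack: [1]
LOAD_CONST → push 3. Stack: [1, 3]
BINARY_OP << → 1 << 3 = 8. Stack: [8]
STORE_FAST q → q=8. Stack: []
LOAD_FAST i → push 0. Stack: [0]
LOAD_CONST → push 1. Stack: [0, 1]
BINARY_OP + → 0 + 1 = 1. Stack: [1]
STORE_FAST i → i=1. Stack: []
LOAD_FAST i → push 1. Stack: [1]
LOAD_CONST → push 4. Stack: [1, 4]
COMPARE_OP bool(<) → 1 vs 4 = True. Stack: [True]
POP_JUMP_IF_FALSE → pop True; no jump. Stack: []
LOAD_FAST q → push 8. Stack: [8]
LOAD_CONST → push 3. Stack: [8, 3]
BINARY_OP << → 8 << 3 = 64. Stack: [64]
STORE_FAST q → q=64. Stack: []
LOAD_FAST i → push 1. Stack: [1]
LOAD_CONST → push 1. Stack: [1, 1]
BINARY_OP + → 1 + 1 = 2. Stack: [2]
STORE_FAST i → i=2. Stack: []
LOAD_FAST i → push 2. Stack: [2]
LOAD_CONST → push 4. Stack: [2, 4]
COMPARE_OP bool(<) → 2 vs 4 = True. Stack: [True]
POP_JUMP_IF_FALSE → pop True; no jump. Stack: []
LOAD_FAST q → push 64. Stack: [64]
LOAD_CONST → push 3. Stack: [64, 3]
BINARY_OP << → 64 << 3 = 512. Stack: [512]
STORE_FAST q → q=512. Stack: []
LOAD_FAST i → push 2. Stack: [2]
LOAD_CONST → push 1. Stack: [2, 1]
BINARY_OP + → 2 + 1 = 3. Stack: [3]
STORE_FAST i → i=3. Stack: []
LOAD_FAST i → push 3. Stack: [3]
LOAD_CONST → push 4. Stack: [3, 4]
COMPARE_OP bool(<) → 3 vs 4 = True. Stack: [True]
POP_JUMP_IF_FALSE → pop True; no jump. Stack: []
LOAD_FAST q → push 512. Stack: [512]
LOAD_CONST → push 3. Stack: [512, 3]
BINARY_OP << → 512 << 3 = 4096. Stack: [4096]
STORE_FAST q → q=4096. Stack: []
LOAD_FAST i → push 3. Stack: [3]
LOAD_CONST → push 1. Stack: [3, 1]
BINARY_OP + → 3 + 1 = 4. Stack: [4]
STORE_FAST i → i=4. Stack: []
LOAD_FAST i → push 4. Stack: [4]
LOAD_CONST → push 4. Stack: [4, 4]
COMPARE_OP bool(<) → 4 vs 4 = False. Stack: [False]
POP_JUMP_IF_FALSE → pop False; jump. Stack: []
LOAD_FAST q → push 4096. Stack: [4096]
RETURN_VALUE → return 4096.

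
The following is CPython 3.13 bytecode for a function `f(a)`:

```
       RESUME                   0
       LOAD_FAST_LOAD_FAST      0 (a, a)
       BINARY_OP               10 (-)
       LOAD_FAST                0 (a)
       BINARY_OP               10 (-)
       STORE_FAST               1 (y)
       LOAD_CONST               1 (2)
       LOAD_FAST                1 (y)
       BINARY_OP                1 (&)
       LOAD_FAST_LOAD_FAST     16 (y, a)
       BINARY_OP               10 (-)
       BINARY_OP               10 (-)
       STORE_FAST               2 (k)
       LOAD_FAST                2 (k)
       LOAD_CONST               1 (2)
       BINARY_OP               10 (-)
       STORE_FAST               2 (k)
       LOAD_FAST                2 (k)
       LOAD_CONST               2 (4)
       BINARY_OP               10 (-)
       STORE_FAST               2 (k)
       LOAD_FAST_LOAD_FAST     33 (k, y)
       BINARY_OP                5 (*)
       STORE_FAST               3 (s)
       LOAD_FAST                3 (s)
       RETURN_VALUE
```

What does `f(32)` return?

LOAD_FAST_LOAD_FAST a,a → push 32,32. Stack: [32, 32]
BINARY_OP - → 32 - 32 = 0. Stack: [0]
LOAD_FAST a → push 32. Stack: [0, 32]
BINARY_OP - → 0 - 32 = -32. Stack: [-32]
STORE_FAST y → y=-32. Stack: []
LOAD_CONST → push 2. Stack: [2]
LOAD_FAST y → push -32. Stack: [2, -32]
BINARY_OP & → 2 & -32 = 0. Stack: [0]
LOAD_FAST_LOAD_FAST y,a → push -32,32. Stack: [0, -32, 32]
BINARY_OP - → -32 - 32 = -64. Stack: [0, -64]
BINARY_OP - → 0 - -64 = 64. Stack: [64]
STORE_FAST k → k=64. Stack: []
LOAD_FAST k → push 64. Stack: [64]
LOAD_CONST → push 2. Stack: [64, 2]
BINARY_OP - → 64 - 2 = 62. Stack: [62]
STORE_FAST k → k=62. Stack: []
LOAD_FAST k → push 62. Stack: [62]
LOAD_CONST → push 4. Stack: [62, 4]
BINARY_OP - → 62 - 4 = 58. Stack: [58]
STORE_FAST k → k=58. Stack: []
LOAD_FAST_LOAD_FAST k,y → push 58,-32. Stack: [58, -32]
BINARY_OP * → 58 * -32 = -1856. Stack: [-1856]
STORE_FAST s → s=-1856. Stack: []
LOAD_FAST s → push -1856. Stack: [-1856]
RETURN_VALUE → return -1856.

-1856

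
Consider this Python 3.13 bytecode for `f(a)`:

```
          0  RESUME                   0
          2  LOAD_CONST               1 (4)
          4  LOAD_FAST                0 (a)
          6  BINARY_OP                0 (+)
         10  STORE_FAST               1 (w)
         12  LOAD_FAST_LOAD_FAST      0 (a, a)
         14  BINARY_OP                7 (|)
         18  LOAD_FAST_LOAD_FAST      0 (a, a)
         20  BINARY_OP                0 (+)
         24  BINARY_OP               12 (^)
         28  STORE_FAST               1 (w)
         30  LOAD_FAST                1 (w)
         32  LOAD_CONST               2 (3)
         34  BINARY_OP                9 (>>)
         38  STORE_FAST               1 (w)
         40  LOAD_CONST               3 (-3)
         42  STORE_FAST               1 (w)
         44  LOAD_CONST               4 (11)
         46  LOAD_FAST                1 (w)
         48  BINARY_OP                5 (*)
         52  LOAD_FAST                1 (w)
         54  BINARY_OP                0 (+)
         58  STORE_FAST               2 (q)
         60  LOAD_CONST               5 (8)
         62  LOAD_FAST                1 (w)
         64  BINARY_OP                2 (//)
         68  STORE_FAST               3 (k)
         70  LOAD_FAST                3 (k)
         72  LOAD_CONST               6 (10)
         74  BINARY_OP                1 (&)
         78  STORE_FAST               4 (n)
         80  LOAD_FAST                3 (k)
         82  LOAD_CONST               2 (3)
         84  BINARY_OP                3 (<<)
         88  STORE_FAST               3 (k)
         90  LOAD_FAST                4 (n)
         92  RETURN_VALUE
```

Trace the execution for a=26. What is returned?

8

LOAD_CONST → push 4. Stack: [4]
LOAD_FAST a → push 26. Stack: [4, 26]
BINARY_OP + → 4 + 26 = 30. Stack: [30]
STORE_FAST w → w=30. Stack: []
LOAD_FAST_LOAD_FAST a,a → push 26,26. Stack: [26, 26]
BINARY_OP | → 26 | 26 = 26. Stack: [26]
LOAD_FAST_LOAD_FAST a,a → push 26,26. Stack: [26, 26, 26]
BINARY_OP + → 26 + 26 = 52. Stack: [26, 52]
BINARY_OP ^ → 26 ^ 52 = 46. Stack: [46]
STORE_FAST w → w=46. Stack: []
LOAD_FAST w → push 46. Stack: [46]
LOAD_CONST → push 3. Stack: [46, 3]
BINARY_OP >> → 46 >> 3 = 5. Stack: [5]
STORE_FAST w → w=5. Stack: []
LOAD_CONST → push -3. Stack: [-3]
STORE_FAST w → w=-3. Stack: []
LOAD_CONST → push 11. Stack: [11]
LOAD_FAST w → push -3. Stack: [11, -3]
BINARY_OP * → 11 * -3 = -33. Stack: [-33]
LOAD_FAST w → push -3. Stack: [-33, -3]
BINARY_OP + → -33 + -3 = -36. Stack: [-36]
STORE_FAST q → q=-36. Stack: []
LOAD_CONST → push 8. Stack: [8]
LOAD_FAST w → push -3. Stack: [8, -3]
BINARY_OP // → 8 // -3 = -3. Stack: [-3]
STORE_FAST k → k=-3. Stack: []
LOAD_FAST k → push -3. Stack: [-3]
LOAD_CONST → push 10. Stack: [-3, 10]
BINARY_OP & → -3 & 10 = 8. Stack: [8]
STORE_FAST n → n=8. Stack: []
LOAD_FAST k → push -3. Stack: [-3]
LOAD_CONST → push 3. Stack: [-3, 3]
BINARY_OP << → -3 << 3 = -24. Stack: [-24]
STORE_FAST k → k=-24. Stack: []
LOAD_FAST n → push 8. Stack: [8]
RETURN_VALUE → return 8.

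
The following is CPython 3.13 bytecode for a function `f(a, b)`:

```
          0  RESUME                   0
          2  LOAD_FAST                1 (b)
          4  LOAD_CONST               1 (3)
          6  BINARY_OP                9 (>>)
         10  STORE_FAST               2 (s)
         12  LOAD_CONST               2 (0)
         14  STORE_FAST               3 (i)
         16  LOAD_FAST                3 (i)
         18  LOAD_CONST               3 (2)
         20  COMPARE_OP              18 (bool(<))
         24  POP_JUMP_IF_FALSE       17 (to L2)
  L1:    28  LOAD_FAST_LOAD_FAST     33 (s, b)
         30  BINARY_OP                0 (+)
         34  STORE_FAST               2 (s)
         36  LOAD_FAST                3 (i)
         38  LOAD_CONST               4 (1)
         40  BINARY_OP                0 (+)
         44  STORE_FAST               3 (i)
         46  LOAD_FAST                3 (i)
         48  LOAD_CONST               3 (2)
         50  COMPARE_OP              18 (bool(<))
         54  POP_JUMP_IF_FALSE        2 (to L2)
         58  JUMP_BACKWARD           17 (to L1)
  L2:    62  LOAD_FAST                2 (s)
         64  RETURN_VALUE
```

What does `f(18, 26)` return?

LOAD_FAST b → push 26. Stack: [26]
LOAD_CONST → push 3. Stack: [26, 3]
BINARY_OP >> → 26 >> 3 = 3. Stack: [3]
STORE_FAST s → s=3. Stack: []
LOAD_CONST → push 0. Stack: [0]
STORE_FAST i → i=0. Stack: []
LOAD_FAST i → push 0. Stack: [0]
LOAD_CONST → push 2. Stack: [0, 2]
COMPARE_OP bool(<) → 0 vs 2 = True. Stack: [True]
POP_JUMP_IF_FALSE → pop True; no jump. Stack: []
LOAD_FAST_LOAD_FAST s,b → push 3,26. Stack: [3, 26]
BINARY_OP + → 3 + 26 = 29. Stack: [29]
STORE_FAST s → s=29. Stack: []
LOAD_FAST i → push 0. Stack: [0]
LOAD_CONST → push 1. Stack: [0, 1]
BINARY_OP + → 0 + 1 = 1. Stack: [1]
STORE_FAST i → i=1. Stack: []
LOAD_FAST i → push 1. Stack: [1]
LOAD_CONST → push 2. Stack: [1, 2]
COMPARE_OP bool(<) → 1 vs 2 = True. Stack: [True]
POP_JUMP_IF_FALSE → pop True; no jump. Stack: []
LOAD_FAST_LOAD_FAST s,b → push 29,26. Stack: [29, 26]
BINARY_OP + → 29 + 26 = 55. Stack: [55]
STORE_FAST s → s=55. Stack: []
LOAD_FAST i → push 1. Stack: [1]
LOAD_CONST → push 1. Stack: [1, 1]
BINARY_OP + → 1 + 1 = 2. Stack: [2]
STORE_FAST i → i=2. Stack: []
LOAD_FAST i → push 2. Stack: [2]
LOAD_CONST → push 2. Stack: [2, 2]
COMPARE_OP bool(<) → 2 vs 2 = False. Stack: [False]
POP_JUMP_IF_FALSE → pop False; jump. Stack: []
LOAD_FAST s → push 55. Stack: [55]
RETURN_VALUE → return 55.

55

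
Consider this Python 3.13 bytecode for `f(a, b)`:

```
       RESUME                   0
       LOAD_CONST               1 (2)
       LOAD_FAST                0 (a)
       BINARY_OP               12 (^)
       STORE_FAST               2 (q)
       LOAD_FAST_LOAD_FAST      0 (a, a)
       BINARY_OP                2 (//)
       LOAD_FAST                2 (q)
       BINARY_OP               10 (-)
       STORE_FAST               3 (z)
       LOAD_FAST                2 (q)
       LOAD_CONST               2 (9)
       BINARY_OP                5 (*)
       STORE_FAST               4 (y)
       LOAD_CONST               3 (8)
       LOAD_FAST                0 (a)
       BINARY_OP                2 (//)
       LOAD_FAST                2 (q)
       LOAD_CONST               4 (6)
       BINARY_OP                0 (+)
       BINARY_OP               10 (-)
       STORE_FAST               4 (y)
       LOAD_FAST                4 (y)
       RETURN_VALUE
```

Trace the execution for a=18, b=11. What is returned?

LOAD_CONST → push 2. Stack: [2]
LOAD_FAST a → push 18. Stack: [2, 18]
BINARY_OP ^ → 2 ^ 18 = 16. Stack: [16]
STORE_FAST q → q=16. Stack: []
LOAD_FAST_LOAD_FAST a,a → push 18,18. Stack: [18, 18]
BINARY_OP // → 18 // 18 = 1. Stack: [1]
LOAD_FAST q → push 16. Stack: [1, 16]
BINARY_OP - → 1 - 16 = -15. Stack: [-15]
STORE_FAST z → z=-15. Stack: []
LOAD_FAST q → push 16. Stack: [16]
LOAD_CONST → push 9. Stack: [16, 9]
BINARY_OP * → 16 * 9 = 144. Stack: [144]
STORE_FAST y → y=144. Stack: []
LOAD_CONST → push 8. Stack: [8]
LOAD_FAST a → push 18. Stack: [8, 18]
BINARY_OP // → 8 // 18 = 0. Stack: [0]
LOAD_FAST q → push 16. Stack: [0, 16]
LOAD_CONST → push 6. Stack: [0, 16, 6]
BINARY_OP + → 16 + 6 = 22. Stack: [0, 22]
BINARY_OP - → 0 - 22 = -22. Stack: [-22]
STORE_FAST y → y=-22. Stack: []
LOAD_FAST y → push -22. Stack: [-22]
RETURN_VALUE → return -22.

-22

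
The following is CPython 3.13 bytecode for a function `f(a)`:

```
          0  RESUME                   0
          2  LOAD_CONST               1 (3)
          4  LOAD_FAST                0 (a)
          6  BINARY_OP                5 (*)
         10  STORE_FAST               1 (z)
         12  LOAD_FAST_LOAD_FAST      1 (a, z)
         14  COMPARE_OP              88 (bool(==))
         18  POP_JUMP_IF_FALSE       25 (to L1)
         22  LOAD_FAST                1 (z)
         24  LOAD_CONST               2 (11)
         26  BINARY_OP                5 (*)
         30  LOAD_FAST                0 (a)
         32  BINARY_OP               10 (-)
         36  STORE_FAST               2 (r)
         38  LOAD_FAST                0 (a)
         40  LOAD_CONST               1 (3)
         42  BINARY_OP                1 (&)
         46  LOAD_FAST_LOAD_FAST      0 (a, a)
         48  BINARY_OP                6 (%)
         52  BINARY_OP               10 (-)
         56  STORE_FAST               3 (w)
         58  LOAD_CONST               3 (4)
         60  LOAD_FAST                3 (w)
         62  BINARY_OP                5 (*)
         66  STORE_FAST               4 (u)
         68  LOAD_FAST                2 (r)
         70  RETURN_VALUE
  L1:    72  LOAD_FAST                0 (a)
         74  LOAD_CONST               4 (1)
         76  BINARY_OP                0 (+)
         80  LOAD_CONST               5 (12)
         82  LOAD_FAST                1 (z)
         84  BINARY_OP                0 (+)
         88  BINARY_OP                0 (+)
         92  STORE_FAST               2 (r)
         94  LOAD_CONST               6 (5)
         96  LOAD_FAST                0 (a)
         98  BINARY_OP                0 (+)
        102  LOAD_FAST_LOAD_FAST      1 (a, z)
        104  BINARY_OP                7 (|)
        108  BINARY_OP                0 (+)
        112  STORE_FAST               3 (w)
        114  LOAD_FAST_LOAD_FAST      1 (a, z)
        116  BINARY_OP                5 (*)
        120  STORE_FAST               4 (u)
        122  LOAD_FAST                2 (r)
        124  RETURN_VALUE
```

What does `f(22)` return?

LOAD_CONST → push 3. Stack: [3]
LOAD_FAST a → push 22. Stack: [3, 22]
BINARY_OP * → 3 * 22 = 66. Stack: [66]
STORE_FAST z → z=66. Stack: []
LOAD_FAST_LOAD_FAST a,z → push 22,66. Stack: [22, 66]
COMPARE_OP bool(==) → 22 vs 66 = False. Stack: [False]
POP_JUMP_IF_FALSE → pop False; jump. Stack: []
LOAD_FAST a → push 22. Stack: [22]
LOAD_CONST → push 1. Stack: [22, 1]
BINARY_OP + → 22 + 1 = 23. Stack: [23]
LOAD_CONST → push 12. Stack: [23, 12]
LOAD_FAST z → push 66. Stack: [23, 12, 66]
BINARY_OP + → 12 + 66 = 78. Stack: [23, 78]
BINARY_OP + → 23 + 78 = 101. Stack: [101]
STORE_FAST r → r=101. Stack: []
LOAD_CONST → push 5. Stack: [5]
LOAD_FAST a → push 22. Stack: [5, 22]
BINARY_OP + → 5 + 22 = 27. Stack: [27]
LOAD_FAST_LOAD_FAST a,z → push 22,66. Stack: [27, 22, 66]
BINARY_OP | → 22 | 66 = 86. Stack: [27, 86]
BINARY_OP + → 27 + 86 = 113. Stack: [113]
STORE_FAST w → w=113. Stack: []
LOAD_FAST_LOAD_FAST a,z → push 22,66. Stack: [22, 66]
BINARY_OP * → 22 * 66 = 1452. Stack: [1452]
STORE_FAST u → u=1452. Stack: []
LOAD_FAST r → push 101. Stack: [101]
RETURN_VALUE → return 101.

101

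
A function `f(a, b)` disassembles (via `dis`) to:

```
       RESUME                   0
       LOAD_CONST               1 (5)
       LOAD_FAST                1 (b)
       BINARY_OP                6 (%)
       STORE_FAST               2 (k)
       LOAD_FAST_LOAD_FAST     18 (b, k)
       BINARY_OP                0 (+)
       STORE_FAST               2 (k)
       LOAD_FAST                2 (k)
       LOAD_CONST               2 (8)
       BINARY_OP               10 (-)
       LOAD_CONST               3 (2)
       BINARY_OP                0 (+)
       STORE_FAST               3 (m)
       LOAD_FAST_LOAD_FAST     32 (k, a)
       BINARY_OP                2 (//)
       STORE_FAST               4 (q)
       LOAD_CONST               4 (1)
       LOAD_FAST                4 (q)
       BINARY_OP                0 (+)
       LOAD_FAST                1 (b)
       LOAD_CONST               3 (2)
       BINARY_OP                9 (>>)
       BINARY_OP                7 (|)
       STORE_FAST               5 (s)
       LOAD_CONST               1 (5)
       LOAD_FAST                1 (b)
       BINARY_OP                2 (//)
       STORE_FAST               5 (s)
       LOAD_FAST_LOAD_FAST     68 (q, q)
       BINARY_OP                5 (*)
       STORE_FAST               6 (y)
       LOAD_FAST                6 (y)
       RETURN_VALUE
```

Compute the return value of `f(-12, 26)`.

9

LOAD_CONST → push 5. Stack: [5]
LOAD_FAST b → push 26. Stack: [5, 26]
BINARY_OP % → 5 % 26 = 5. Stack: [5]
STORE_FAST k → k=5. Stack: []
LOAD_FAST_LOAD_FAST b,k → push 26,5. Stack: [26, 5]
BINARY_OP + → 26 + 5 = 31. Stack: [31]
STORE_FAST k → k=31. Stack: []
LOAD_FAST k → push 31. Stack: [31]
LOAD_CONST → push 8. Stack: [31, 8]
BINARY_OP - → 31 - 8 = 23. Stack: [23]
LOAD_CONST → push 2. Stack: [23, 2]
BINARY_OP + → 23 + 2 = 25. Stack: [25]
STORE_FAST m → m=25. Stack: []
LOAD_FAST_LOAD_FAST k,a → push 31,-12. Stack: [31, -12]
BINARY_OP // → 31 // -12 = -3. Stack: [-3]
STORE_FAST q → q=-3. Stack: []
LOAD_CONST → push 1. Stack: [1]
LOAD_FAST q → push -3. Stack: [1, -3]
BINARY_OP + → 1 + -3 = -2. Stack: [-2]
LOAD_FAST b → push 26. Stack: [-2, 26]
LOAD_CONST → push 2. Stack: [-2, 26, 2]
BINARY_OP >> → 26 >> 2 = 6. Stack: [-2, 6]
BINARY_OP | → -2 | 6 = -2. Stack: [-2]
STORE_FAST s → s=-2. Stack: []
LOAD_CONST → push 5. Stack: [5]
LOAD_FAST b → push 26. Stack: [5, 26]
BINARY_OP // → 5 // 26 = 0. Stack: [0]
STORE_FAST s → s=0. Stack: []
LOAD_FAST_LOAD_FAST q,q → push -3,-3. Stack: [-3, -3]
BINARY_OP * → -3 * -3 = 9. Stack: [9]
STORE_FAST y → y=9. Stack: []
LOAD_FAST y → push 9. Stack: [9]
RETURN_VALUE → return 9.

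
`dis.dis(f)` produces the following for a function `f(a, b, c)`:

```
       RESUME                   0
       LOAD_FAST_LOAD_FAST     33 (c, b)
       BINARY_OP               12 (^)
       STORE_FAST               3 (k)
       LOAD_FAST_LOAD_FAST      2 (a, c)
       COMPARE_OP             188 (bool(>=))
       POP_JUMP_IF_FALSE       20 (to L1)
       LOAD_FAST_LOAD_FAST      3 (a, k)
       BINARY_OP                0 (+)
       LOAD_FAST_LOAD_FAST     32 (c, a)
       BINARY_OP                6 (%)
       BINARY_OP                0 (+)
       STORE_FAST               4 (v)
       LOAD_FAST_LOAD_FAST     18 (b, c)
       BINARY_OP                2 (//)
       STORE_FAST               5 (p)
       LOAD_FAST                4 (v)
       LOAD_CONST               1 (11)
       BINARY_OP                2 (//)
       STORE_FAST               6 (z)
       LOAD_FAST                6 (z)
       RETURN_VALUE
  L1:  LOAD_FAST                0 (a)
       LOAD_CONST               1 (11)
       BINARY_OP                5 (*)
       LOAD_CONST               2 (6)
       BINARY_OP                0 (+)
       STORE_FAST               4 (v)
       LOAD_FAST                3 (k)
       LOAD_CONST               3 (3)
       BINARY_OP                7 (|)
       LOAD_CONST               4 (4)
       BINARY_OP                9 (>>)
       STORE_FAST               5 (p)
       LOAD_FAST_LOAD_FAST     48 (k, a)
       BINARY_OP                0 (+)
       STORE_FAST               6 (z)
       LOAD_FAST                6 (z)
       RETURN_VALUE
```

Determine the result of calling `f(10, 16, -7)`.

-1

LOAD_FAST_LOAD_FAST c,b → push -7,16. Stack: [-7, 16]
BINARY_OP ^ → -7 ^ 16 = -23. Stack: [-23]
STORE_FAST k → k=-23. Stack: []
LOAD_FAST_LOAD_FAST a,c → push 10,-7. Stack: [10, -7]
COMPARE_OP bool(>=) → 10 vs -7 = True. Stack: [True]
POP_JUMP_IF_FALSE → pop True; no jump. Stack: []
LOAD_FAST_LOAD_FAST a,k → push 10,-23. Stack: [10, -23]
BINARY_OP + → 10 + -23 = -13. Stack: [-13]
LOAD_FAST_LOAD_FAST c,a → push -7,10. Stack: [-13, -7, 10]
BINARY_OP % → -7 % 10 = 3. Stack: [-13, 3]
BINARY_OP + → -13 + 3 = -10. Stack: [-10]
STORE_FAST v → v=-10. Stack: []
LOAD_FAST_LOAD_FAST b,c → push 16,-7. Stack: [16, -7]
BINARY_OP // → 16 // -7 = -3. Stack: [-3]
STORE_FAST p → p=-3. Stack: []
LOAD_FAST v → push -10. Stack: [-10]
LOAD_CONST → push 11. Stack: [-10, 11]
BINARY_OP // → -10 // 11 = -1. Stack: [-1]
STORE_FAST z → z=-1. Stack: []
LOAD_FAST z → push -1. Stack: [-1]
RETURN_VALUE → return -1.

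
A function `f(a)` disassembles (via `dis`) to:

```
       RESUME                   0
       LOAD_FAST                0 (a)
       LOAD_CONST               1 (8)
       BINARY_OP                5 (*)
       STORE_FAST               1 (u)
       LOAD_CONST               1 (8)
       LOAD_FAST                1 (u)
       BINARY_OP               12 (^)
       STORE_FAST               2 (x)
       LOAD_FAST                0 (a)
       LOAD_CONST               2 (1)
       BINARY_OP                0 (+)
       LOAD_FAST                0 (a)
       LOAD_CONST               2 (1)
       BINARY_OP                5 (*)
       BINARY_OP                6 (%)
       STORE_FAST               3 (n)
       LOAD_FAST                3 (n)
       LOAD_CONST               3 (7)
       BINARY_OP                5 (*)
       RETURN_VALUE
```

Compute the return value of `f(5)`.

7

LOAD_FAST a → push 5. Stack: [5]
LOAD_CONST → push 8. Stack: [5, 8]
BINARY_OP * → 5 * 8 = 40. Stack: [40]
STORE_FAST u → u=40. Stack: []
LOAD_CONST → push 8. Stack: [8]
LOAD_FAST u → push 40. Stack: [8, 40]
BINARY_OP ^ → 8 ^ 40 = 32. Stack: [32]
STORE_FAST x → x=32. Stack: []
LOAD_FAST a → push 5. Stack: [5]
LOAD_CONST → push 1. Stack: [5, 1]
BINARY_OP + → 5 + 1 = 6. Stack: [6]
LOAD_FAST a → push 5. Stack: [6, 5]
LOAD_CONST → push 1. Stack: [6, 5, 1]
BINARY_OP * → 5 * 1 = 5. Stack: [6, 5]
BINARY_OP % → 6 % 5 = 1. Stack: [1]
STORE_FAST n → n=1. Stack: []
LOAD_FAST n → push 1. Stack: [1]
LOAD_CONST → push 7. Stack: [1, 7]
BINARY_OP * → 1 * 7 = 7. Stack: [7]
RETURN_VALUE → return 7.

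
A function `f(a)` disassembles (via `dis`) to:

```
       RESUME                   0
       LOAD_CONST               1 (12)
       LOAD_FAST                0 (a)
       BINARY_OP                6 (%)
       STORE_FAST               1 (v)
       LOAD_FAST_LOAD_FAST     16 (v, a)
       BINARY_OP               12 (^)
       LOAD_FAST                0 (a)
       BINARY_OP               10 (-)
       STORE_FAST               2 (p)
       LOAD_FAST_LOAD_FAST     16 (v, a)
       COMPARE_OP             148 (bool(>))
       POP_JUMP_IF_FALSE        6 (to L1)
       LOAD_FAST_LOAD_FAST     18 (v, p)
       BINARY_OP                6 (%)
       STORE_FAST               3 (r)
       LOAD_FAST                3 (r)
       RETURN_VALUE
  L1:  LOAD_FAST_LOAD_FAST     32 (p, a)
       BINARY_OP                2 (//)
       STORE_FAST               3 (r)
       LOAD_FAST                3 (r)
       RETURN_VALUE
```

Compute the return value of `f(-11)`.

4

LOAD_CONST → push 12. Stack: [12]
LOAD_FAST a → push -11. Stack: [12, -11]
BINARY_OP % → 12 % -11 = -10. Stack: [-10]
STORE_FAST v → v=-10. Stack: []
LOAD_FAST_LOAD_FAST v,a → push -10,-11. Stack: [-10, -11]
BINARY_OP ^ → -10 ^ -11 = 3. Stack: [3]
LOAD_FAST a → push -11. Stack: [3, -11]
BINARY_OP - → 3 - -11 = 14. Stack: [14]
STORE_FAST p → p=14. Stack: []
LOAD_FAST_LOAD_FAST v,a → push -10,-11. Stack: [-10, -11]
COMPARE_OP bool(>) → -10 vs -11 = True. Stack: [True]
POP_JUMP_IF_FALSE → pop True; no jump. Stack: []
LOAD_FAST_LOAD_FAST v,p → push -10,14. Stack: [-10, 14]
BINARY_OP % → -10 % 14 = 4. Stack: [4]
STORE_FAST r → r=4. Stack: []
LOAD_FAST r → push 4. Stack: [4]
RETURN_VALUE → return 4.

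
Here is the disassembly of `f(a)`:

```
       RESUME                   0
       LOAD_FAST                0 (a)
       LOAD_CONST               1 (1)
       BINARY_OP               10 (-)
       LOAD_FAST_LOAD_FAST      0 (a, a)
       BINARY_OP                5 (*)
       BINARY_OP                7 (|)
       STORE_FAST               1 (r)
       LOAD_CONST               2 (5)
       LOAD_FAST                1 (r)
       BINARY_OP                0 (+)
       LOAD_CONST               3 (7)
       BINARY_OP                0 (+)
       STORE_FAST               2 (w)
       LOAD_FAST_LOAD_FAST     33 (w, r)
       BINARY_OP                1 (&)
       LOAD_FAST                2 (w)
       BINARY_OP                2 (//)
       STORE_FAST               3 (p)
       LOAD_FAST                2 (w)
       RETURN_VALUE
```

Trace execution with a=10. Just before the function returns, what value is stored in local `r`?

LOAD_FAST a → push 10. Stack: [10]
LOAD_CONST → push 1. Stack: [10, 1]
BINARY_OP - → 10 - 1 = 9. Stack: [9]
LOAD_FAST_LOAD_FAST a,a → push 10,10. Stack: [9, 10, 10]
BINARY_OP * → 10 * 10 = 100. Stack: [9, 100]
BINARY_OP | → 9 | 100 = 109. Stack: [109]
STORE_FAST r → r=109. Stack: []
LOAD_CONST → push 5. Stack: [5]
LOAD_FAST r → push 109. Stack: [5, 109]
BINARY_OP + → 5 + 109 = 114. Stack: [114]
LOAD_CONST → push 7. Stack: [114, 7]
BINARY_OP + → 114 + 7 = 121. Stack: [121]
STORE_FAST w → w=121. Stack: []
LOAD_FAST_LOAD_FAST w,r → push 121,109. Stack: [121, 109]
BINARY_OP & → 121 & 109 = 105. Stack: [105]
LOAD_FAST w → push 121. Stack: [105, 121]
BINARY_OP // → 105 // 121 = 0. Stack: [0]
STORE_FAST p → p=0. Stack: []
LOAD_FAST w → push 121. Stack: [121]
RETURN_VALUE → return 121.

109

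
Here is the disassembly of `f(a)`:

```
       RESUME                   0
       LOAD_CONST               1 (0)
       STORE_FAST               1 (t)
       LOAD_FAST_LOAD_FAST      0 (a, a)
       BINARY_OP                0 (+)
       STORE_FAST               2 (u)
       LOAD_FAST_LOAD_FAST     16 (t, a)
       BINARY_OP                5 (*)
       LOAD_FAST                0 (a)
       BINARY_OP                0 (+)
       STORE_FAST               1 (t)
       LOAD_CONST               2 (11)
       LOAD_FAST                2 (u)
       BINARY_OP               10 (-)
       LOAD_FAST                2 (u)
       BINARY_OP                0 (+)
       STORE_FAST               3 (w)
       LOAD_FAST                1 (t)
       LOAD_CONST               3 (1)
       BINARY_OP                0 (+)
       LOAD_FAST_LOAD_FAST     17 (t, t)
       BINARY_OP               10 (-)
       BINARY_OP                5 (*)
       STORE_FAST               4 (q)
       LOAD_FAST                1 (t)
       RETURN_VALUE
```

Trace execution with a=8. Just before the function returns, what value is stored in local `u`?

LOAD_CONST → push 0. Stack: [0]
STORE_FAST t → t=0. Stack: []
LOAD_FAST_LOAD_FAST a,a → push 8,8. Stack: [8, 8]
BINARY_OP + → 8 + 8 = 16. Stack: [16]
STORE_FAST u → u=16. Stack: []
LOAD_FAST_LOAD_FAST t,a → push 0,8. Stack: [0, 8]
BINARY_OP * → 0 * 8 = 0. Stack: [0]
LOAD_FAST a → push 8. Stack: [0, 8]
BINARY_OP + → 0 + 8 = 8. Stack: [8]
STORE_FAST t → t=8. Stack: []
LOAD_CONST → push 11. Stack: [11]
LOAD_FAST u → push 16. Stack: [11, 16]
BINARY_OP - → 11 - 16 = -5. Stack: [-5]
LOAD_FAST u → push 16. Stack: [-5, 16]
BINARY_OP + → -5 + 16 = 11. Stack: [11]
STORE_FAST w → w=11. Stack: []
LOAD_FAST t → push 8. Stack: [8]
LOAD_CONST → push 1. Stack: [8, 1]
BINARY_OP + → 8 + 1 = 9. Stack: [9]
LOAD_FAST_LOAD_FAST t,t → push 8,8. Stack: [9, 8, 8]
BINARY_OP - → 8 - 8 = 0. Stack: [9, 0]
BINARY_OP * → 9 * 0 = 0. Stack: [0]
STORE_FAST q → q=0. Stack: []
LOAD_FAST t → push 8. Stack: [8]
RETURN_VALUE → return 8.

16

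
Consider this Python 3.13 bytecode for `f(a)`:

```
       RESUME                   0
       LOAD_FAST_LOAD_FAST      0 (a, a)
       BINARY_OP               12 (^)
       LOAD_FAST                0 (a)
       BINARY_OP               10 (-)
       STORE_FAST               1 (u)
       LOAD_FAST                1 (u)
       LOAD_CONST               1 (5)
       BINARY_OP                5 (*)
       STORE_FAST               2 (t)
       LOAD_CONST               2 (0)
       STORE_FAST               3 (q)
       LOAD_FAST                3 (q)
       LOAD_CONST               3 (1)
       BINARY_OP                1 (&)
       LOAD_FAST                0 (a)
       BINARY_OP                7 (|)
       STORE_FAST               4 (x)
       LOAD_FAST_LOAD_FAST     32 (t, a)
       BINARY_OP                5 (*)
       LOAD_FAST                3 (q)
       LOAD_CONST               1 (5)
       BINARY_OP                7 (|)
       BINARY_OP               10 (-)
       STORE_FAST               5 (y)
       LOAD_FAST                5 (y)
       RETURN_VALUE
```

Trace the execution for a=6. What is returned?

-185

LOAD_FAST_LOAD_FAST a,a → push 6,6. Stack: [6, 6]
BINARY_OP ^ → 6 ^ 6 = 0. Stack: [0]
LOAD_FAST a → push 6. Stack: [0, 6]
BINARY_OP - → 0 - 6 = -6. Stack: [-6]
STORE_FAST u → u=-6. Stack: []
LOAD_FAST u → push -6. Stack: [-6]
LOAD_CONST → push 5. Stack: [-6, 5]
BINARY_OP * → -6 * 5 = -30. Stack: [-30]
STORE_FAST t → t=-30. Stack: []
LOAD_CONST → push 0. Stack: [0]
STORE_FAST q → q=0. Stack: []
LOAD_FAST q → push 0. Stack: [0]
LOAD_CONST → push 1. Stack: [0, 1]
BINARY_OP & → 0 & 1 = 0. Stack: [0]
LOAD_FAST a → push 6. Stack: [0, 6]
BINARY_OP | → 0 | 6 = 6. Stack: [6]
STORE_FAST x → x=6. Stack: []
LOAD_FAST_LOAD_FAST t,a → push -30,6. Stack: [-30, 6]
BINARY_OP * → -30 * 6 = -180. Stack: [-180]
LOAD_FAST q → push 0. Stack: [-180, 0]
LOAD_CONST → push 5. Stack: [-180, 0, 5]
BINARY_OP | → 0 | 5 = 5. Stack: [-180, 5]
BINARY_OP - → -180 - 5 = -185. Stack: [-185]
STORE_FAST y → y=-185. Stack: []
LOAD_FAST y → push -185. Stack: [-185]
RETURN_VALUE → return -185.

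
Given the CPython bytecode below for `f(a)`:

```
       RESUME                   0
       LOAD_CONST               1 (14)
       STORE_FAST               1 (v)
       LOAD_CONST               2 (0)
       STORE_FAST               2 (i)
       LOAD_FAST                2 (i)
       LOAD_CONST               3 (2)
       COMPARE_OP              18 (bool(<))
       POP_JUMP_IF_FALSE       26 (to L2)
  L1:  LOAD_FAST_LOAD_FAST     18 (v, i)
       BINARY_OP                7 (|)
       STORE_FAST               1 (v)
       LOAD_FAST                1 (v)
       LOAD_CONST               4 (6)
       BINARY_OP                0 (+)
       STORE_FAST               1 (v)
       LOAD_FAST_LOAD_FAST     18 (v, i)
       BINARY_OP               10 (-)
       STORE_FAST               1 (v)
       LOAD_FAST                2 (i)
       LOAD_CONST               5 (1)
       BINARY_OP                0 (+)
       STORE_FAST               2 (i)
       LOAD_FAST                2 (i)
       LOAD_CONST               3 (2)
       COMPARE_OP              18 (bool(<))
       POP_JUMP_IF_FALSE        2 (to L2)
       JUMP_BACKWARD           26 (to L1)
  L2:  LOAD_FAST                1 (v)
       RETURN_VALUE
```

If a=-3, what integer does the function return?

26

LOAD_CONST → push 14. Stack: [14]
STORE_FAST v → v=14. Stack: []
LOAD_CONST → push 0. Stack: [0]
STORE_FAST i → i=0. Stack: []
LOAD_FAST i → push 0. Stack: [0]
LOAD_CONST → push 2. Stack: [0, 2]
COMPARE_OP bool(<) → 0 vs 2 = True. Stack: [True]
POP_JUMP_IF_FALSE → pop True; no jump. Stack: []
LOAD_FAST_LOAD_FAST v,i → push 14,0. Stack: [14, 0]
BINARY_OP | → 14 | 0 = 14. Stack: [14]
STORE_FAST v → v=14. Stack: []
LOAD_FAST v → push 14. Stack: [14]
LOAD_CONST → push 6. Stack: [14, 6]
BINARY_OP + → 14 + 6 = 20. Stack: [20]
STORE_FAST v → v=20. Stack: []
LOAD_FAST_LOAD_FAST v,i → push 20,0. Stack: [20, 0]
BINARY_OP - → 20 - 0 = 20. Stack: [20]
STORE_FAST v → v=20. Stack: []
LOAD_FAST i → push 0. Stack: [0]
LOAD_CONST → push 1. Stack: [0, 1]
BINARY_OP + → 0 + 1 = 1. Stack: [1]
STORE_FAST i → i=1. Stack: []
LOAD_FAST i → push 1. Stack: [1]
LOAD_CONST → push 2. Stack: [1, 2]
COMPARE_OP bool(<) → 1 vs 2 = True. Stack: [True]
POP_JUMP_IF_FALSE → pop True; no jump. Stack: []
LOAD_FAST_LOAD_FAST v,i → push 20,1. Stack: [20, 1]
BINARY_OP | → 20 | 1 = 21. Stack: [21]
STORE_FAST v → v=21. Stack: []
LOAD_FAST v → push 21. Stack: [21]
LOAD_CONST → push 6. Stack: [21, 6]
BINARY_OP + → 21 + 6 = 27. Stack: [27]
STORE_FAST v → v=27. Stack: []
LOAD_FAST_LOAD_FAST v,i → push 27,1. Stack: [27, 1]
BINARY_OP - → 27 - 1 = 26. Stack: [26]
STORE_FAST v → v=26. Stack: []
LOAD_FAST i → push 1. Stack: [1]
LOAD_CONST → push 1. Stack: [1, 1]
BINARY_OP + → 1 + 1 = 2. Stack: [2]
STORE_FAST i → i=2. Stack: []
LOAD_FAST i → push 2. Stack: [2]
LOAD_CONST → push 2. Stack: [2, 2]
COMPARE_OP bool(<) → 2 vs 2 = False. Stack: [False]
POP_JUMP_IF_FALSE → pop False; jump. Stack: []
LOAD_FAST v → push 26. Stack: [26]
RETURN_VALUE → return 26.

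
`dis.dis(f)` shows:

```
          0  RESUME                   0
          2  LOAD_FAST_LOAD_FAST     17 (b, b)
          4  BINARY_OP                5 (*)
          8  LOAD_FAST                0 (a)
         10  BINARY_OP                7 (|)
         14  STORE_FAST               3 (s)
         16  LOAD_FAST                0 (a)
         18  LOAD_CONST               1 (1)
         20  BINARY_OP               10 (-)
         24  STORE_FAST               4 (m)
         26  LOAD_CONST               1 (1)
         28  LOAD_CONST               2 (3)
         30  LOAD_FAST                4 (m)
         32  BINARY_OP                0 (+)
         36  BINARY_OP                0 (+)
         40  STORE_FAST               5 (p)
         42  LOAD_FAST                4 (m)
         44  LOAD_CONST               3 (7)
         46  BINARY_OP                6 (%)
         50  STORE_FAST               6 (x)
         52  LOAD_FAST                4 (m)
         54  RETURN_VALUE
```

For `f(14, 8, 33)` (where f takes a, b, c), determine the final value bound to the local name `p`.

17

LOAD_FAST_LOAD_FAST b,b → push 8,8. Stack: [8, 8]
BINARY_OP * → 8 * 8 = 64. Stack: [64]
LOAD_FAST a → push 14. Stack: [64, 14]
BINARY_OP | → 64 | 14 = 78. Stack: [78]
STORE_FAST s → s=78. Stack: []
LOAD_FAST a → push 14. Stack: [14]
LOAD_CONST → push 1. Stack: [14, 1]
BINARY_OP - → 14 - 1 = 13. Stack: [13]
STORE_FAST m → m=13. Stack: []
LOAD_CONST → push 1. Stack: [1]
LOAD_CONST → push 3. Stack: [1, 3]
LOAD_FAST m → push 13. Stack: [1, 3, 13]
BINARY_OP + → 3 + 13 = 16. Stack: [1, 16]
BINARY_OP + → 1 + 16 = 17. Stack: [17]
STORE_FAST p → p=17. Stack: []
LOAD_FAST m → push 13. Stack: [13]
LOAD_CONST → push 7. Stack: [13, 7]
BINARY_OP % → 13 % 7 = 6. Stack: [6]
STORE_FAST x → x=6. Stack: []
LOAD_FAST m → push 13. Stack: [13]
RETURN_VALUE → return 13.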